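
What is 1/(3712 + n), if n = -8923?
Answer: -1/5211 ≈ -0.00019190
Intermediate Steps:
1/(3712 + n) = 1/(3712 - 8923) = 1/(-5211) = -1/5211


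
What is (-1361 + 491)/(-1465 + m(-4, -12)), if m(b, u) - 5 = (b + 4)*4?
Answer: 87/146 ≈ 0.59589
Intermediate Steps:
m(b, u) = 21 + 4*b (m(b, u) = 5 + (b + 4)*4 = 5 + (4 + b)*4 = 5 + (16 + 4*b) = 21 + 4*b)
(-1361 + 491)/(-1465 + m(-4, -12)) = (-1361 + 491)/(-1465 + (21 + 4*(-4))) = -870/(-1465 + (21 - 16)) = -870/(-1465 + 5) = -870/(-1460) = -870*(-1/1460) = 87/146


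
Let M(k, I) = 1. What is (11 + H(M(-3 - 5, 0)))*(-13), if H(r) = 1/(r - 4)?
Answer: -416/3 ≈ -138.67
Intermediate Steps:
H(r) = 1/(-4 + r)
(11 + H(M(-3 - 5, 0)))*(-13) = (11 + 1/(-4 + 1))*(-13) = (11 + 1/(-3))*(-13) = (11 - ⅓)*(-13) = (32/3)*(-13) = -416/3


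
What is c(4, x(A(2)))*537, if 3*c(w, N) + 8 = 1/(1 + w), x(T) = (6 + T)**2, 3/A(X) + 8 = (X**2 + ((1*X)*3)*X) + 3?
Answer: -6981/5 ≈ -1396.2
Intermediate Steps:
A(X) = 3/(-5 + 4*X**2) (A(X) = 3/(-8 + ((X**2 + ((1*X)*3)*X) + 3)) = 3/(-8 + ((X**2 + (X*3)*X) + 3)) = 3/(-8 + ((X**2 + (3*X)*X) + 3)) = 3/(-8 + ((X**2 + 3*X**2) + 3)) = 3/(-8 + (4*X**2 + 3)) = 3/(-8 + (3 + 4*X**2)) = 3/(-5 + 4*X**2))
c(w, N) = -8/3 + 1/(3*(1 + w))
c(4, x(A(2)))*537 = ((-7 - 8*4)/(3*(1 + 4)))*537 = ((1/3)*(-7 - 32)/5)*537 = ((1/3)*(1/5)*(-39))*537 = -13/5*537 = -6981/5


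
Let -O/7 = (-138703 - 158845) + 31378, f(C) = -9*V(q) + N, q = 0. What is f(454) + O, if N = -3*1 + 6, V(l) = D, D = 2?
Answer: 1863175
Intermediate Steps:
V(l) = 2
N = 3 (N = -3 + 6 = 3)
f(C) = -15 (f(C) = -9*2 + 3 = -18 + 3 = -15)
O = 1863190 (O = -7*((-138703 - 158845) + 31378) = -7*(-297548 + 31378) = -7*(-266170) = 1863190)
f(454) + O = -15 + 1863190 = 1863175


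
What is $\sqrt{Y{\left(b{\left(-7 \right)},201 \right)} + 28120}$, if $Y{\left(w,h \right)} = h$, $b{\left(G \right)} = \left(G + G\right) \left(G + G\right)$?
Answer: $\sqrt{28321} \approx 168.29$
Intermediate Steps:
$b{\left(G \right)} = 4 G^{2}$ ($b{\left(G \right)} = 2 G 2 G = 4 G^{2}$)
$\sqrt{Y{\left(b{\left(-7 \right)},201 \right)} + 28120} = \sqrt{201 + 28120} = \sqrt{28321}$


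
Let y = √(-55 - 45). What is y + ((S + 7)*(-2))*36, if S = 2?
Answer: -648 + 10*I ≈ -648.0 + 10.0*I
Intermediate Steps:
y = 10*I (y = √(-100) = 10*I ≈ 10.0*I)
y + ((S + 7)*(-2))*36 = 10*I + ((2 + 7)*(-2))*36 = 10*I + (9*(-2))*36 = 10*I - 18*36 = 10*I - 648 = -648 + 10*I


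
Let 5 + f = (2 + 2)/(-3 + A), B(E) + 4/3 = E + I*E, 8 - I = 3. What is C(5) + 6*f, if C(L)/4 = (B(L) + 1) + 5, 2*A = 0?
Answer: 302/3 ≈ 100.67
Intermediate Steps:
A = 0 (A = (½)*0 = 0)
I = 5 (I = 8 - 1*3 = 8 - 3 = 5)
B(E) = -4/3 + 6*E (B(E) = -4/3 + (E + 5*E) = -4/3 + 6*E)
C(L) = 56/3 + 24*L (C(L) = 4*(((-4/3 + 6*L) + 1) + 5) = 4*((-⅓ + 6*L) + 5) = 4*(14/3 + 6*L) = 56/3 + 24*L)
f = -19/3 (f = -5 + (2 + 2)/(-3 + 0) = -5 + 4/(-3) = -5 + 4*(-⅓) = -5 - 4/3 = -19/3 ≈ -6.3333)
C(5) + 6*f = (56/3 + 24*5) + 6*(-19/3) = (56/3 + 120) - 38 = 416/3 - 38 = 302/3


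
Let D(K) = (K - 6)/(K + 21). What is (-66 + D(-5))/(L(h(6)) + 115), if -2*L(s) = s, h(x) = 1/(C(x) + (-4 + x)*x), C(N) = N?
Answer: -9603/16556 ≈ -0.58003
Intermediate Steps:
h(x) = 1/(x + x*(-4 + x)) (h(x) = 1/(x + (-4 + x)*x) = 1/(x + x*(-4 + x)))
L(s) = -s/2
D(K) = (-6 + K)/(21 + K)
(-66 + D(-5))/(L(h(6)) + 115) = (-66 + (-6 - 5)/(21 - 5))/(-1/(2*6*(-3 + 6)) + 115) = (-66 - 11/16)/(-1/(12*3) + 115) = (-66 + (1/16)*(-11))/(-1/(12*3) + 115) = (-66 - 11/16)/(-½*1/18 + 115) = -1067/(16*(-1/36 + 115)) = -1067/(16*4139/36) = -1067/16*36/4139 = -9603/16556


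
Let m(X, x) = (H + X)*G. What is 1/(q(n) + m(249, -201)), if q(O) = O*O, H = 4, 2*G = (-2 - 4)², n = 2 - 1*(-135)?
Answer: 1/23323 ≈ 4.2876e-5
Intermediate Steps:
n = 137 (n = 2 + 135 = 137)
G = 18 (G = (-2 - 4)²/2 = (½)*(-6)² = (½)*36 = 18)
q(O) = O²
m(X, x) = 72 + 18*X (m(X, x) = (4 + X)*18 = 72 + 18*X)
1/(q(n) + m(249, -201)) = 1/(137² + (72 + 18*249)) = 1/(18769 + (72 + 4482)) = 1/(18769 + 4554) = 1/23323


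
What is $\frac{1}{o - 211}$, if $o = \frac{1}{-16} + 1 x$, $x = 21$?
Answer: $- \frac{16}{3041} \approx -0.0052614$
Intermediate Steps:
$o = \frac{335}{16}$ ($o = \frac{1}{-16} + 1 \cdot 21 = - \frac{1}{16} + 21 = \frac{335}{16} \approx 20.938$)
$\frac{1}{o - 211} = \frac{1}{\frac{335}{16} - 211} = \frac{1}{- \frac{3041}{16}} = - \frac{16}{3041}$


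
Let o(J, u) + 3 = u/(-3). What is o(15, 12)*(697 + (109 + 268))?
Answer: -7518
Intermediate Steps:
o(J, u) = -3 - u/3 (o(J, u) = -3 + u/(-3) = -3 + u*(-1/3) = -3 - u/3)
o(15, 12)*(697 + (109 + 268)) = (-3 - 1/3*12)*(697 + (109 + 268)) = (-3 - 4)*(697 + 377) = -7*1074 = -7518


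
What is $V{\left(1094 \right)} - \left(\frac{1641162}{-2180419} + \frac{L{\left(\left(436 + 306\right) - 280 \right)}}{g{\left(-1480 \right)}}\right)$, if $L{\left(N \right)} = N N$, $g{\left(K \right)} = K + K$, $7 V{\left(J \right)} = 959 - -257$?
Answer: $\frac{2784974819933}{11294570420} \approx 246.58$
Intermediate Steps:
$V{\left(J \right)} = \frac{1216}{7}$ ($V{\left(J \right)} = \frac{959 - -257}{7} = \frac{959 + 257}{7} = \frac{1}{7} \cdot 1216 = \frac{1216}{7}$)
$g{\left(K \right)} = 2 K$
$L{\left(N \right)} = N^{2}$
$V{\left(1094 \right)} - \left(\frac{1641162}{-2180419} + \frac{L{\left(\left(436 + 306\right) - 280 \right)}}{g{\left(-1480 \right)}}\right) = \frac{1216}{7} - \left(\frac{1641162}{-2180419} + \frac{\left(\left(436 + 306\right) - 280\right)^{2}}{2 \left(-1480\right)}\right) = \frac{1216}{7} - \left(1641162 \left(- \frac{1}{2180419}\right) + \frac{\left(742 - 280\right)^{2}}{-2960}\right) = \frac{1216}{7} - \left(- \frac{1641162}{2180419} + 462^{2} \left(- \frac{1}{2960}\right)\right) = \frac{1216}{7} - \left(- \frac{1641162}{2180419} + 213444 \left(- \frac{1}{2960}\right)\right) = \frac{1216}{7} - \left(- \frac{1641162}{2180419} - \frac{53361}{740}\right) = \frac{1216}{7} - - \frac{117563798139}{1613510060} = \frac{1216}{7} + \frac{117563798139}{1613510060} = \frac{2784974819933}{11294570420}$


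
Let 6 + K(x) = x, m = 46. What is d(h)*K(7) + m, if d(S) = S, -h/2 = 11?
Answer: 24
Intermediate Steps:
h = -22 (h = -2*11 = -22)
K(x) = -6 + x
d(h)*K(7) + m = -22*(-6 + 7) + 46 = -22*1 + 46 = -22 + 46 = 24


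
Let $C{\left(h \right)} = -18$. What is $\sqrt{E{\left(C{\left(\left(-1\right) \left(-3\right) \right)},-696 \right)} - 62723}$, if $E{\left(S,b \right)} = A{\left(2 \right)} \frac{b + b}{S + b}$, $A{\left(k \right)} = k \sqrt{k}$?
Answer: $\frac{\sqrt{-888220403 + 55216 \sqrt{2}}}{119} \approx 250.43 i$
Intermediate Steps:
$A{\left(k \right)} = k^{\frac{3}{2}}$
$E{\left(S,b \right)} = \frac{4 b \sqrt{2}}{S + b}$ ($E{\left(S,b \right)} = 2^{\frac{3}{2}} \frac{b + b}{S + b} = 2 \sqrt{2} \frac{2 b}{S + b} = \frac{4 b \sqrt{2}}{S + b}$)
$\sqrt{E{\left(C{\left(\left(-1\right) \left(-3\right) \right)},-696 \right)} - 62723} = \sqrt{4 \left(-696\right) \sqrt{2} \frac{1}{-18 - 696} - 62723} = \sqrt{4 \left(-696\right) \sqrt{2} \frac{1}{-714} - 62723} = \sqrt{4 \left(-696\right) \sqrt{2} \left(- \frac{1}{714}\right) - 62723} = \sqrt{\frac{464 \sqrt{2}}{119} - 62723} = \sqrt{-62723 + \frac{464 \sqrt{2}}{119}}$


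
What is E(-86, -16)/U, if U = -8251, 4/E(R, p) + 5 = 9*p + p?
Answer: 4/1361415 ≈ 2.9381e-6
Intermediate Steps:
E(R, p) = 4/(-5 + 10*p) (E(R, p) = 4/(-5 + (9*p + p)) = 4/(-5 + 10*p))
E(-86, -16)/U = (4/(5*(-1 + 2*(-16))))/(-8251) = (4/(5*(-1 - 32)))*(-1/8251) = ((⅘)/(-33))*(-1/8251) = ((⅘)*(-1/33))*(-1/8251) = -4/165*(-1/8251) = 4/1361415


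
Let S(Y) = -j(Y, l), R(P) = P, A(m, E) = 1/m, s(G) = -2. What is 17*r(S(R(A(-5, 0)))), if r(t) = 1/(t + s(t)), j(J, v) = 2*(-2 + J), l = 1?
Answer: 85/12 ≈ 7.0833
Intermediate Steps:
j(J, v) = -4 + 2*J
S(Y) = 4 - 2*Y (S(Y) = -(-4 + 2*Y) = 4 - 2*Y)
r(t) = 1/(-2 + t) (r(t) = 1/(t - 2) = 1/(-2 + t))
17*r(S(R(A(-5, 0)))) = 17/(-2 + (4 - 2/(-5))) = 17/(-2 + (4 - 2*(-⅕))) = 17/(-2 + (4 + ⅖)) = 17/(-2 + 22/5) = 17/(12/5) = 17*(5/12) = 85/12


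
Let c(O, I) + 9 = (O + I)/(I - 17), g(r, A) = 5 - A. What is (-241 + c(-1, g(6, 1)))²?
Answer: 10582009/169 ≈ 62615.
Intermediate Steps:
c(O, I) = -9 + (I + O)/(-17 + I) (c(O, I) = -9 + (O + I)/(I - 17) = -9 + (I + O)/(-17 + I))
(-241 + c(-1, g(6, 1)))² = (-241 + (153 - 1 - 8*(5 - 1*1))/(-17 + (5 - 1*1)))² = (-241 + (153 - 1 - 8*(5 - 1))/(-17 + (5 - 1)))² = (-241 + (153 - 1 - 8*4)/(-17 + 4))² = (-241 + (153 - 1 - 32)/(-13))² = (-241 - 1/13*120)² = (-241 - 120/13)² = (-3253/13)² = 10582009/169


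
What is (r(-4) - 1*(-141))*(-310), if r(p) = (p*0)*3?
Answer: -43710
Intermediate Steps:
r(p) = 0 (r(p) = 0*3 = 0)
(r(-4) - 1*(-141))*(-310) = (0 - 1*(-141))*(-310) = (0 + 141)*(-310) = 141*(-310) = -43710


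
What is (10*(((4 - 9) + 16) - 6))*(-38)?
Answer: -1900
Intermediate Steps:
(10*(((4 - 9) + 16) - 6))*(-38) = (10*((-5 + 16) - 6))*(-38) = (10*(11 - 6))*(-38) = (10*5)*(-38) = 50*(-38) = -1900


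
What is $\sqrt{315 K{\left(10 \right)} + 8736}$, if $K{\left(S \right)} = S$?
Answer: $\sqrt{11886} \approx 109.02$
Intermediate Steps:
$\sqrt{315 K{\left(10 \right)} + 8736} = \sqrt{315 \cdot 10 + 8736} = \sqrt{3150 + 8736} = \sqrt{11886}$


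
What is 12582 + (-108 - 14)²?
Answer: 27466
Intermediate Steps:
12582 + (-108 - 14)² = 12582 + (-122)² = 12582 + 14884 = 27466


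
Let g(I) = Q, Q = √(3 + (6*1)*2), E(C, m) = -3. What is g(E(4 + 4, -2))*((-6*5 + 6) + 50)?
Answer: 26*√15 ≈ 100.70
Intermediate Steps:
Q = √15 (Q = √(3 + 6*2) = √(3 + 12) = √15 ≈ 3.8730)
g(I) = √15
g(E(4 + 4, -2))*((-6*5 + 6) + 50) = √15*((-6*5 + 6) + 50) = √15*((-30 + 6) + 50) = √15*(-24 + 50) = √15*26 = 26*√15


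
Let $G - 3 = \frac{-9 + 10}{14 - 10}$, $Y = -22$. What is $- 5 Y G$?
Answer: $\frac{715}{2} \approx 357.5$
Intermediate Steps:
$G = \frac{13}{4}$ ($G = 3 + \frac{-9 + 10}{14 - 10} = 3 + 1 \cdot \frac{1}{4} = 3 + \frac{1}{4} = \frac{13}{4} \approx 3.25$)
$- 5 Y G = \left(-5\right) \left(-22\right) \frac{13}{4} = 110 \cdot \frac{13}{4} = \frac{715}{2}$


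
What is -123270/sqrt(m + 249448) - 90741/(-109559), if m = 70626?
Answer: 90741/109559 - 61635*sqrt(320074)/160037 ≈ -217.06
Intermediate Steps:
-123270/sqrt(m + 249448) - 90741/(-109559) = -123270/sqrt(70626 + 249448) - 90741/(-109559) = -123270*sqrt(320074)/320074 - 90741*(-1/109559) = -61635*sqrt(320074)/160037 + 90741/109559 = 90741/109559 - 61635*sqrt(320074)/160037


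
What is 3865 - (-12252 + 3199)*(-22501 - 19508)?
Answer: -380303612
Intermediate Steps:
3865 - (-12252 + 3199)*(-22501 - 19508) = 3865 - (-9053)*(-42009) = 3865 - 1*380307477 = 3865 - 380307477 = -380303612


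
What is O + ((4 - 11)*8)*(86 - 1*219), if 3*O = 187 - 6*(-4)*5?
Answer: 22651/3 ≈ 7550.3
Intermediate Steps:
O = 307/3 (O = (187 - 6*(-4)*5)/3 = (187 - (-24)*5)/3 = (187 - 1*(-120))/3 = (187 + 120)/3 = (⅓)*307 = 307/3 ≈ 102.33)
O + ((4 - 11)*8)*(86 - 1*219) = 307/3 + ((4 - 11)*8)*(86 - 1*219) = 307/3 + (-7*8)*(86 - 219) = 307/3 - 56*(-133) = 307/3 + 7448 = 22651/3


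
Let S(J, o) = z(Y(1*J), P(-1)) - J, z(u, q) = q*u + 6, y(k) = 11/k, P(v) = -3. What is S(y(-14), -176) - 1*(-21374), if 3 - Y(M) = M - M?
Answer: 299205/14 ≈ 21372.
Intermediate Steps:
Y(M) = 3 (Y(M) = 3 - (M - M) = 3 - 1*0 = 3 + 0 = 3)
z(u, q) = 6 + q*u
S(J, o) = -3 - J (S(J, o) = (6 - 3*3) - J = (6 - 9) - J = -3 - J)
S(y(-14), -176) - 1*(-21374) = (-3 - 11/(-14)) - 1*(-21374) = (-3 - 11*(-1)/14) + 21374 = (-3 - 1*(-11/14)) + 21374 = (-3 + 11/14) + 21374 = -31/14 + 21374 = 299205/14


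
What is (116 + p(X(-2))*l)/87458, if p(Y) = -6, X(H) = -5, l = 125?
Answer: -317/43729 ≈ -0.0072492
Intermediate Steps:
(116 + p(X(-2))*l)/87458 = (116 - 6*125)/87458 = (116 - 750)*(1/87458) = -634*1/87458 = -317/43729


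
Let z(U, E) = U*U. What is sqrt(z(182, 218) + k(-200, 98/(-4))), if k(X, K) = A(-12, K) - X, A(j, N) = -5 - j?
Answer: sqrt(33331) ≈ 182.57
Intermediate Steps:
z(U, E) = U**2
k(X, K) = 7 - X (k(X, K) = (-5 - 1*(-12)) - X = (-5 + 12) - X = 7 - X)
sqrt(z(182, 218) + k(-200, 98/(-4))) = sqrt(182**2 + (7 - 1*(-200))) = sqrt(33124 + (7 + 200)) = sqrt(33124 + 207) = sqrt(33331)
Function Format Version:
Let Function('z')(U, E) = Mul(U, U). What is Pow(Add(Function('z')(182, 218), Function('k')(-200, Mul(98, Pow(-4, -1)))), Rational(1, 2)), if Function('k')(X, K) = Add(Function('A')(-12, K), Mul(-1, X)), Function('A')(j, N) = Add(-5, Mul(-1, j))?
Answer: Pow(33331, Rational(1, 2)) ≈ 182.57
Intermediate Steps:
Function('z')(U, E) = Pow(U, 2)
Function('k')(X, K) = Add(7, Mul(-1, X)) (Function('k')(X, K) = Add(Add(-5, Mul(-1, -12)), Mul(-1, X)) = Add(Add(-5, 12), Mul(-1, X)) = Add(7, Mul(-1, X)))
Pow(Add(Function('z')(182, 218), Function('k')(-200, Mul(98, Pow(-4, -1)))), Rational(1, 2)) = Pow(Add(Pow(182, 2), Add(7, Mul(-1, -200))), Rational(1, 2)) = Pow(Add(33124, Add(7, 200)), Rational(1, 2)) = Pow(Add(33124, 207), Rational(1, 2)) = Pow(33331, Rational(1, 2))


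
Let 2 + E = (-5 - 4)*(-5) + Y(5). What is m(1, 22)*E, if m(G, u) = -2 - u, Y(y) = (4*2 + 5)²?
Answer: -5088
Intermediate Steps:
Y(y) = 169 (Y(y) = (8 + 5)² = 13² = 169)
E = 212 (E = -2 + ((-5 - 4)*(-5) + 169) = -2 + (-9*(-5) + 169) = -2 + (45 + 169) = -2 + 214 = 212)
m(1, 22)*E = (-2 - 1*22)*212 = (-2 - 22)*212 = -24*212 = -5088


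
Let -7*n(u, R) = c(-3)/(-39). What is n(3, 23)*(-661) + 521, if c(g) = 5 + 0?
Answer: 138928/273 ≈ 508.89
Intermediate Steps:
c(g) = 5
n(u, R) = 5/273 (n(u, R) = -5/(7*(-39)) = -5*(-1)/(7*39) = -1/7*(-5/39) = 5/273)
n(3, 23)*(-661) + 521 = (5/273)*(-661) + 521 = -3305/273 + 521 = 138928/273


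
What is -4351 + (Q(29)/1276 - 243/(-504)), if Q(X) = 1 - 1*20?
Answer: -77717917/17864 ≈ -4350.5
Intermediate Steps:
Q(X) = -19 (Q(X) = 1 - 20 = -19)
-4351 + (Q(29)/1276 - 243/(-504)) = -4351 + (-19/1276 - 243/(-504)) = -4351 + (-19*1/1276 - 243*(-1/504)) = -4351 + (-19/1276 + 27/56) = -4351 + 8347/17864 = -77717917/17864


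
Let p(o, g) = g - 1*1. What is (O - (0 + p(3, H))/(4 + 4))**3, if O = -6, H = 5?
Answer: -2197/8 ≈ -274.63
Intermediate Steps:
p(o, g) = -1 + g (p(o, g) = g - 1 = -1 + g)
(O - (0 + p(3, H))/(4 + 4))**3 = (-6 - (0 + (-1 + 5))/(4 + 4))**3 = (-6 - (0 + 4)/8)**3 = (-6 - 4/8)**3 = (-6 - 1*1/2)**3 = (-6 - 1/2)**3 = (-13/2)**3 = -2197/8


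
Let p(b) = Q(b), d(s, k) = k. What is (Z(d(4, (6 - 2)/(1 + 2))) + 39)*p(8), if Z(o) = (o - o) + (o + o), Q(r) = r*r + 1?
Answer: 8125/3 ≈ 2708.3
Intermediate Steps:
Q(r) = 1 + r**2 (Q(r) = r**2 + 1 = 1 + r**2)
p(b) = 1 + b**2
Z(o) = 2*o (Z(o) = 0 + 2*o = 2*o)
(Z(d(4, (6 - 2)/(1 + 2))) + 39)*p(8) = (2*((6 - 2)/(1 + 2)) + 39)*(1 + 8**2) = (2*(4/3) + 39)*(1 + 64) = (2*(4*(1/3)) + 39)*65 = (2*(4/3) + 39)*65 = (8/3 + 39)*65 = (125/3)*65 = 8125/3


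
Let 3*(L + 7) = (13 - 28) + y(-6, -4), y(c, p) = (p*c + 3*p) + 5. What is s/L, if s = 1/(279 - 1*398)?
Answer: 3/2261 ≈ 0.0013268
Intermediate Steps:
y(c, p) = 5 + 3*p + c*p (y(c, p) = (c*p + 3*p) + 5 = (3*p + c*p) + 5 = 5 + 3*p + c*p)
L = -19/3 (L = -7 + ((13 - 28) + (5 + 3*(-4) - 6*(-4)))/3 = -7 + (-15 + (5 - 12 + 24))/3 = -7 + (-15 + 17)/3 = -7 + (⅓)*2 = -7 + ⅔ = -19/3 ≈ -6.3333)
s = -1/119 (s = 1/(279 - 398) = 1/(-119) = -1/119 ≈ -0.0084034)
s/L = -1/(119*(-19/3)) = -1/119*(-3/19) = 3/2261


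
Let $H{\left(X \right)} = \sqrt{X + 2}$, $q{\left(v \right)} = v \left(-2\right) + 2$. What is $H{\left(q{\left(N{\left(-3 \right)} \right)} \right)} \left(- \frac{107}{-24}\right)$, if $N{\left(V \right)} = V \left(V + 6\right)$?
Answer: $\frac{107 \sqrt{22}}{24} \approx 20.911$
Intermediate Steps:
$N{\left(V \right)} = V \left(6 + V\right)$
$q{\left(v \right)} = 2 - 2 v$ ($q{\left(v \right)} = - 2 v + 2 = 2 - 2 v$)
$H{\left(X \right)} = \sqrt{2 + X}$
$H{\left(q{\left(N{\left(-3 \right)} \right)} \right)} \left(- \frac{107}{-24}\right) = \sqrt{2 - \left(-2 + 2 \left(- 3 \left(6 - 3\right)\right)\right)} \left(- \frac{107}{-24}\right) = \sqrt{2 - \left(-2 + 2 \left(\left(-3\right) 3\right)\right)} \left(\left(-107\right) \left(- \frac{1}{24}\right)\right) = \sqrt{2 + \left(2 - -18\right)} \frac{107}{24} = \sqrt{2 + \left(2 + 18\right)} \frac{107}{24} = \sqrt{2 + 20} \cdot \frac{107}{24} = \sqrt{22} \cdot \frac{107}{24} = \frac{107 \sqrt{22}}{24}$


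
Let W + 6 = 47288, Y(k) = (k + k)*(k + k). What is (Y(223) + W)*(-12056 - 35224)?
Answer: -11640241440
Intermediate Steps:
Y(k) = 4*k² (Y(k) = (2*k)*(2*k) = 4*k²)
W = 47282 (W = -6 + 47288 = 47282)
(Y(223) + W)*(-12056 - 35224) = (4*223² + 47282)*(-12056 - 35224) = (4*49729 + 47282)*(-47280) = (198916 + 47282)*(-47280) = 246198*(-47280) = -11640241440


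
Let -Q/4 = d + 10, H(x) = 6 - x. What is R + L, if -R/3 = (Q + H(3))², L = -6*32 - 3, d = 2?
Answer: -6270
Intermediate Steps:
Q = -48 (Q = -4*(2 + 10) = -4*12 = -48)
L = -195 (L = -192 - 3 = -195)
R = -6075 (R = -3*(-48 + (6 - 1*3))² = -3*(-48 + (6 - 3))² = -3*(-48 + 3)² = -3*(-45)² = -3*2025 = -6075)
R + L = -6075 - 195 = -6270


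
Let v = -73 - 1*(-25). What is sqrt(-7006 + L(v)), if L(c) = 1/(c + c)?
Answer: I*sqrt(4035462)/24 ≈ 83.702*I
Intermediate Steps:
v = -48 (v = -73 + 25 = -48)
L(c) = 1/(2*c)
sqrt(-7006 + L(v)) = sqrt(-7006 + (1/2)/(-48)) = sqrt(-7006 + (1/2)*(-1/48)) = sqrt(-7006 - 1/96) = sqrt(-672577/96) = I*sqrt(4035462)/24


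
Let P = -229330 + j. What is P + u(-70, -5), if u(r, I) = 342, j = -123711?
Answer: -352699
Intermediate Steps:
P = -353041 (P = -229330 - 123711 = -353041)
P + u(-70, -5) = -353041 + 342 = -352699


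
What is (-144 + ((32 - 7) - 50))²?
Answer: 28561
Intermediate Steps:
(-144 + ((32 - 7) - 50))² = (-144 + (25 - 50))² = (-144 - 25)² = (-169)² = 28561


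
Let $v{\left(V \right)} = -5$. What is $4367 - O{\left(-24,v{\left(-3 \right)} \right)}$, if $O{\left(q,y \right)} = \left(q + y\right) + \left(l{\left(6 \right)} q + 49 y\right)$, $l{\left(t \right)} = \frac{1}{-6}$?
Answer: $4637$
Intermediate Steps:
$l{\left(t \right)} = - \frac{1}{6}$
$O{\left(q,y \right)} = 50 y + \frac{5 q}{6}$ ($O{\left(q,y \right)} = \left(q + y\right) - \left(- 49 y + \frac{q}{6}\right) = 50 y + \frac{5 q}{6}$)
$4367 - O{\left(-24,v{\left(-3 \right)} \right)} = 4367 - \left(50 \left(-5\right) + \frac{5}{6} \left(-24\right)\right) = 4367 - \left(-250 - 20\right) = 4367 - -270 = 4367 + 270 = 4637$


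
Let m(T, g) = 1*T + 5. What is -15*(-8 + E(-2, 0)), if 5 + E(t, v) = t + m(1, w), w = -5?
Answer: 135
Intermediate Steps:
m(T, g) = 5 + T (m(T, g) = T + 5 = 5 + T)
E(t, v) = 1 + t (E(t, v) = -5 + (t + (5 + 1)) = -5 + (t + 6) = -5 + (6 + t) = 1 + t)
-15*(-8 + E(-2, 0)) = -15*(-8 + (1 - 2)) = -15*(-8 - 1) = -15*(-9) = 135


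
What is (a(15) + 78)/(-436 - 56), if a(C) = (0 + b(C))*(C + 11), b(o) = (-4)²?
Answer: -247/246 ≈ -1.0041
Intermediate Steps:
b(o) = 16
a(C) = 176 + 16*C (a(C) = (0 + 16)*(C + 11) = 16*(11 + C) = 176 + 16*C)
(a(15) + 78)/(-436 - 56) = ((176 + 16*15) + 78)/(-436 - 56) = ((176 + 240) + 78)/(-492) = (416 + 78)*(-1/492) = 494*(-1/492) = -247/246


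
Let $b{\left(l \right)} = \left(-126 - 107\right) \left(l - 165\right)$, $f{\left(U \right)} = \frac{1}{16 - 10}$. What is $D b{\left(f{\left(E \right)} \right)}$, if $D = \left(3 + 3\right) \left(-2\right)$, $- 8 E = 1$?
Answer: $-460874$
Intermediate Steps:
$E = - \frac{1}{8}$ ($E = \left(- \frac{1}{8}\right) 1 = - \frac{1}{8} \approx -0.125$)
$D = -12$ ($D = 6 \left(-2\right) = -12$)
$f{\left(U \right)} = \frac{1}{6}$
$b{\left(l \right)} = 38445 - 233 l$ ($b{\left(l \right)} = - 233 \left(-165 + l\right) = 38445 - 233 l$)
$D b{\left(f{\left(E \right)} \right)} = - 12 \left(38445 - \frac{233}{6}\right) = \left(-12\right) \frac{230437}{6} = -460874$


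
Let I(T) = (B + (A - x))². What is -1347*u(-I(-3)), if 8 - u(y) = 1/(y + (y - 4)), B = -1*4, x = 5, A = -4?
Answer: -1228913/114 ≈ -10780.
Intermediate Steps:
B = -4
I(T) = 169 (I(T) = (-4 + (-4 - 1*5))² = (-4 + (-4 - 5))² = (-4 - 9)² = (-13)² = 169)
u(y) = 8 - 1/(-4 + 2*y) (u(y) = 8 - 1/(y + (y - 4)) = 8 - 1/(y + (-4 + y)) = 8 - 1/(-4 + 2*y))
-1347*u(-I(-3)) = -1347*(-33 + 16*(-1*169))/(2*(-2 - 1*169)) = -1347*(-33 + 16*(-169))/(2*(-2 - 169)) = -1347*(-33 - 2704)/(2*(-171)) = -1347*(-1)*(-2737)/(2*171) = -1347*2737/342 = -1228913/114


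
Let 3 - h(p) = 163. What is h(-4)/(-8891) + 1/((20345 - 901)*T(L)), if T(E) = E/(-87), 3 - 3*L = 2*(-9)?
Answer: 21003763/1210136228 ≈ 0.017357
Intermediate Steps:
L = 7 (L = 1 - 2*(-9)/3 = 1 - 1/3*(-18) = 1 + 6 = 7)
T(E) = -E/87 (T(E) = E*(-1/87) = -E/87)
h(p) = -160 (h(p) = 3 - 1*163 = 3 - 163 = -160)
h(-4)/(-8891) + 1/((20345 - 901)*T(L)) = -160/(-8891) + 1/((20345 - 901)*((-1/87*7))) = -160*(-1/8891) + 1/(19444*(-7/87)) = 160/8891 + (1/19444)*(-87/7) = 160/8891 - 87/136108 = 21003763/1210136228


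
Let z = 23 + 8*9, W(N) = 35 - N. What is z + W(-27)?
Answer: 157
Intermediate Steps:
z = 95 (z = 23 + 72 = 95)
z + W(-27) = 95 + (35 - 1*(-27)) = 95 + (35 + 27) = 95 + 62 = 157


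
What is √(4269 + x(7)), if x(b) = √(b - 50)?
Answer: √(4269 + I*√43) ≈ 65.338 + 0.0502*I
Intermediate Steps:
x(b) = √(-50 + b)
√(4269 + x(7)) = √(4269 + √(-50 + 7)) = √(4269 + √(-43)) = √(4269 + I*√43)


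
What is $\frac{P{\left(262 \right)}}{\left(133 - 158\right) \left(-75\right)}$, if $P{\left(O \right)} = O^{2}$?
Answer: $\frac{68644}{1875} \approx 36.61$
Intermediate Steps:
$\frac{P{\left(262 \right)}}{\left(133 - 158\right) \left(-75\right)} = \frac{262^{2}}{\left(133 - 158\right) \left(-75\right)} = \frac{68644}{\left(-25\right) \left(-75\right)} = \frac{68644}{1875}$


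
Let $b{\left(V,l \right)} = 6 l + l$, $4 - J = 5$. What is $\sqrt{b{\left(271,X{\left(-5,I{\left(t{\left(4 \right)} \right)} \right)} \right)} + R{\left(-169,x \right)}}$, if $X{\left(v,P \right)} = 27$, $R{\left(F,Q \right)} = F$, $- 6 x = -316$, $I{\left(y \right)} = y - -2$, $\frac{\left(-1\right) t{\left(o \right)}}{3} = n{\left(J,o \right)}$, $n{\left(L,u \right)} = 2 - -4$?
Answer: $2 \sqrt{5} \approx 4.4721$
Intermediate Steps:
$J = -1$ ($J = 4 - 5 = -1$)
$n{\left(L,u \right)} = 6$ ($n{\left(L,u \right)} = 2 + 4 = 6$)
$t{\left(o \right)} = -18$ ($t{\left(o \right)} = \left(-3\right) 6 = -18$)
$I{\left(y \right)} = 2 + y$ ($I{\left(y \right)} = y + 2 = 2 + y$)
$x = \frac{158}{3}$ ($x = \left(- \frac{1}{6}\right) \left(-316\right) = \frac{158}{3} \approx 52.667$)
$b{\left(V,l \right)} = 7 l$
$\sqrt{b{\left(271,X{\left(-5,I{\left(t{\left(4 \right)} \right)} \right)} \right)} + R{\left(-169,x \right)}} = \sqrt{7 \cdot 27 - 169} = \sqrt{189 - 169} = \sqrt{20} = 2 \sqrt{5}$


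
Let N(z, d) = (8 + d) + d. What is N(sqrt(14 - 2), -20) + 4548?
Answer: 4516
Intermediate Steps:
N(z, d) = 8 + 2*d
N(sqrt(14 - 2), -20) + 4548 = (8 + 2*(-20)) + 4548 = (8 - 40) + 4548 = -32 + 4548 = 4516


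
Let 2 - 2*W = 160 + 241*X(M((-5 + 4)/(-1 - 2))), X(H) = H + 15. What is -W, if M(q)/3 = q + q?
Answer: 4255/2 ≈ 2127.5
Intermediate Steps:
M(q) = 6*q (M(q) = 3*(q + q) = 3*(2*q) = 6*q)
X(H) = 15 + H
W = -4255/2 (W = 1 - (160 + 241*(15 + 6*((-5 + 4)/(-1 - 2))))/2 = 1 - (160 + 241*(15 + 6*(-1/(-3))))/2 = 1 - (160 + 241*(15 + 6*(-1*(-⅓))))/2 = 1 - (160 + 241*(15 + 6*(⅓)))/2 = 1 - (160 + 241*(15 + 2))/2 = 1 - (160 + 241*17)/2 = 1 - (160 + 4097)/2 = 1 - ½*4257 = 1 - 4257/2 = -4255/2 ≈ -2127.5)
-W = -1*(-4255/2) = 4255/2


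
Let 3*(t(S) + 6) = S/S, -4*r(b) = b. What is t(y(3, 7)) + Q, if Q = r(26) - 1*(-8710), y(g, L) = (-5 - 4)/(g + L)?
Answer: 52187/6 ≈ 8697.8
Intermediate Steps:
r(b) = -b/4
y(g, L) = -9/(L + g)
t(S) = -17/3 (t(S) = -6 + (S/S)/3 = -6 + (⅓)*1 = -6 + ⅓ = -17/3)
Q = 17407/2 (Q = -¼*26 - 1*(-8710) = -13/2 + 8710 = 17407/2 ≈ 8703.5)
t(y(3, 7)) + Q = -17/3 + 17407/2 = 52187/6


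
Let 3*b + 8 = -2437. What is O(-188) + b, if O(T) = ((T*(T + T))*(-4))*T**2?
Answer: -9993587503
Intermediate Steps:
b = -815 (b = -8/3 + (1/3)*(-2437) = -8/3 - 2437/3 = -815)
O(T) = -8*T**4 (O(T) = ((T*(2*T))*(-4))*T**2 = ((2*T**2)*(-4))*T**2 = (-8*T**2)*T**2 = -8*T**4)
O(-188) + b = -8*(-188)**4 - 815 = -8*1249198336 - 815 = -9993586688 - 815 = -9993587503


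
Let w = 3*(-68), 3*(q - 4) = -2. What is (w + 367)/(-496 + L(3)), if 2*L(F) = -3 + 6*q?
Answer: -326/975 ≈ -0.33436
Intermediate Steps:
q = 10/3 (q = 4 + (⅓)*(-2) = 4 - ⅔ = 10/3 ≈ 3.3333)
L(F) = 17/2 (L(F) = (-3 + 6*(10/3))/2 = (-3 + 20)/2 = (½)*17 = 17/2)
w = -204
(w + 367)/(-496 + L(3)) = (-204 + 367)/(-496 + 17/2) = 163/(-975/2) = 163*(-2/975) = -326/975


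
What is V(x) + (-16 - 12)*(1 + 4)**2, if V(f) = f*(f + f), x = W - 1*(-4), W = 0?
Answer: -668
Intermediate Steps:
x = 4 (x = 0 - 1*(-4) = 0 + 4 = 4)
V(f) = 2*f**2 (V(f) = f*(2*f) = 2*f**2)
V(x) + (-16 - 12)*(1 + 4)**2 = 2*4**2 + (-16 - 12)*(1 + 4)**2 = 2*16 - 28*5**2 = 32 - 28*25 = 32 - 700 = -668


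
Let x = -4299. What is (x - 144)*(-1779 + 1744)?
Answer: 155505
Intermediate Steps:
(x - 144)*(-1779 + 1744) = (-4299 - 144)*(-1779 + 1744) = -4443*(-35) = 155505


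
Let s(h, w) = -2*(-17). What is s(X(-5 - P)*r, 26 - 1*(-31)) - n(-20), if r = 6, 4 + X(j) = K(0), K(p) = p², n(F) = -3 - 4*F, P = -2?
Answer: -43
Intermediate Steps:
X(j) = -4 (X(j) = -4 + 0² = -4 + 0 = -4)
s(h, w) = 34
s(X(-5 - P)*r, 26 - 1*(-31)) - n(-20) = 34 - (-3 - 4*(-20)) = 34 - (-3 + 80) = 34 - 1*77 = 34 - 77 = -43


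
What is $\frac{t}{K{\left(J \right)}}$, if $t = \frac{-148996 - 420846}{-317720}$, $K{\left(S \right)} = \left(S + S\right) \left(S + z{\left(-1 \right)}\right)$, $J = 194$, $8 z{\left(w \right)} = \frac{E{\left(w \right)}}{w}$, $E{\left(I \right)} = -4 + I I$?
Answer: $\frac{21917}{921601850} \approx 2.3781 \cdot 10^{-5}$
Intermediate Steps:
$E{\left(I \right)} = -4 + I^{2}$
$z{\left(w \right)} = \frac{-4 + w^{2}}{8 w}$ ($z{\left(w \right)} = \frac{\left(-4 + w^{2}\right) \frac{1}{w}}{8} = \frac{\frac{1}{w} \left(-4 + w^{2}\right)}{8} = \frac{-4 + w^{2}}{8 w}$)
$K{\left(S \right)} = 2 S \left(\frac{3}{8} + S\right)$ ($K{\left(S \right)} = \left(S + S\right) \left(S + \frac{-4 + \left(-1\right)^{2}}{8 \left(-1\right)}\right) = 2 S \left(S + \frac{1}{8} \left(-1\right) \left(-4 + 1\right)\right) = 2 S \left(S + \frac{1}{8} \left(-1\right) \left(-3\right)\right) = 2 S \left(S + \frac{3}{8}\right) = 2 S \left(\frac{3}{8} + S\right)$)
$t = \frac{21917}{12220}$ ($t = \left(-148996 - 420846\right) \left(- \frac{1}{317720}\right) = \left(-569842\right) \left(- \frac{1}{317720}\right) = \frac{21917}{12220} \approx 1.7935$)
$\frac{t}{K{\left(J \right)}} = \frac{21917}{12220 \cdot \frac{1}{4} \cdot 194 \left(3 + 8 \cdot 194\right)} = \frac{21917}{12220 \cdot \frac{1}{4} \cdot 194 \left(3 + 1552\right)} = \frac{21917}{12220 \cdot \frac{1}{4} \cdot 194 \cdot 1555} = \frac{21917}{12220 \cdot \frac{150835}{2}} = \frac{21917}{12220} \cdot \frac{2}{150835} = \frac{21917}{921601850}$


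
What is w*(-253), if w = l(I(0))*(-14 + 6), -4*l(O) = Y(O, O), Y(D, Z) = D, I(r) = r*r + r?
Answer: 0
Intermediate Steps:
I(r) = r + r² (I(r) = r² + r = r + r²)
l(O) = -O/4
w = 0 (w = (-0*(1 + 0))*(-14 + 6) = -0*(-8) = -¼*0*(-8) = 0*(-8) = 0)
w*(-253) = 0*(-253) = 0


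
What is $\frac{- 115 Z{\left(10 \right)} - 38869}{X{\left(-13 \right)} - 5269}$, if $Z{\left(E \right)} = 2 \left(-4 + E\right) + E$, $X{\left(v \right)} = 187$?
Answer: $\frac{41399}{5082} \approx 8.1462$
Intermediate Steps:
$Z{\left(E \right)} = -8 + 3 E$ ($Z{\left(E \right)} = \left(-8 + 2 E\right) + E = -8 + 3 E$)
$\frac{- 115 Z{\left(10 \right)} - 38869}{X{\left(-13 \right)} - 5269} = \frac{- 115 \left(-8 + 3 \cdot 10\right) - 38869}{187 - 5269} = \frac{- 115 \left(-8 + 30\right) - 38869}{-5082} = \left(\left(-115\right) 22 - 38869\right) \left(- \frac{1}{5082}\right) = \left(-2530 - 38869\right) \left(- \frac{1}{5082}\right) = \left(-41399\right) \left(- \frac{1}{5082}\right) = \frac{41399}{5082}$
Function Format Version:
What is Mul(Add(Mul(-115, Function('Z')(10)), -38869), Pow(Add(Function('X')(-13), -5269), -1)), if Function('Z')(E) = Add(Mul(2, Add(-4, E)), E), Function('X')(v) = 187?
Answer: Rational(41399, 5082) ≈ 8.1462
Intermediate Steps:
Function('Z')(E) = Add(-8, Mul(3, E)) (Function('Z')(E) = Add(Add(-8, Mul(2, E)), E) = Add(-8, Mul(3, E)))
Mul(Add(Mul(-115, Function('Z')(10)), -38869), Pow(Add(Function('X')(-13), -5269), -1)) = Mul(Add(Mul(-115, Add(-8, Mul(3, 10))), -38869), Pow(Add(187, -5269), -1)) = Mul(Add(Mul(-115, Add(-8, 30)), -38869), Pow(-5082, -1)) = Mul(Add(Mul(-115, 22), -38869), Rational(-1, 5082)) = Mul(Add(-2530, -38869), Rational(-1, 5082)) = Mul(-41399, Rational(-1, 5082)) = Rational(41399, 5082)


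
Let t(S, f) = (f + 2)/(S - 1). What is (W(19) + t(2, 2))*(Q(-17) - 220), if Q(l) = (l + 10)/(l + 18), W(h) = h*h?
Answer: -82855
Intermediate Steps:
t(S, f) = (2 + f)/(-1 + S)
W(h) = h²
Q(l) = (10 + l)/(18 + l)
(W(19) + t(2, 2))*(Q(-17) - 220) = (19² + (2 + 2)/(-1 + 2))*((10 - 17)/(18 - 17) - 220) = (361 + 4/1)*(-7/1 - 220) = (361 + 1*4)*(1*(-7) - 220) = (361 + 4)*(-7 - 220) = 365*(-227) = -82855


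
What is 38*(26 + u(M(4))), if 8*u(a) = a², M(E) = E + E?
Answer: 1292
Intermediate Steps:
M(E) = 2*E
u(a) = a²/8
38*(26 + u(M(4))) = 38*(26 + (2*4)²/8) = 38*(26 + (⅛)*8²) = 38*(26 + (⅛)*64) = 38*(26 + 8) = 38*34 = 1292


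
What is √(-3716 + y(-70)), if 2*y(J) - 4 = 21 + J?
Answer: I*√14954/2 ≈ 61.143*I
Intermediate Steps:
y(J) = 25/2 + J/2 (y(J) = 2 + (21 + J)/2 = 2 + (21/2 + J/2) = 25/2 + J/2)
√(-3716 + y(-70)) = √(-3716 + (25/2 + (½)*(-70))) = √(-3716 + (25/2 - 35)) = √(-3716 - 45/2) = √(-7477/2) = I*√14954/2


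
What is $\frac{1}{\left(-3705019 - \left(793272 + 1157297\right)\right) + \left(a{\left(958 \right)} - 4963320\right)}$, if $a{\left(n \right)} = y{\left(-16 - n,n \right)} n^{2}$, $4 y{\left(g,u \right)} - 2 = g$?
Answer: $- \frac{1}{233635560} \approx -4.2802 \cdot 10^{-9}$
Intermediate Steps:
$y{\left(g,u \right)} = \frac{1}{2} + \frac{g}{4}$
$a{\left(n \right)} = n^{2} \left(- \frac{7}{2} - \frac{n}{4}\right)$ ($a{\left(n \right)} = \left(\frac{1}{2} + \frac{-16 - n}{4}\right) n^{2} = \left(\frac{1}{2} - \left(4 + \frac{n}{4}\right)\right) n^{2} = \left(- \frac{7}{2} - \frac{n}{4}\right) n^{2} = n^{2} \left(- \frac{7}{2} - \frac{n}{4}\right)$)
$\frac{1}{\left(-3705019 - \left(793272 + 1157297\right)\right) + \left(a{\left(958 \right)} - 4963320\right)} = \frac{1}{\left(-3705019 - \left(793272 + 1157297\right)\right) + \left(\frac{958^{2} \left(-14 - 958\right)}{4} - 4963320\right)} = \frac{1}{\left(-3705019 - 1950569\right) + \left(\frac{1}{4} \cdot 917764 \left(-14 - 958\right) - 4963320\right)} = \frac{1}{\left(-3705019 - 1950569\right) + \left(\frac{1}{4} \cdot 917764 \left(-972\right) - 4963320\right)} = \frac{1}{-5655588 - 227979972} = \frac{1}{-233635560} = - \frac{1}{233635560}$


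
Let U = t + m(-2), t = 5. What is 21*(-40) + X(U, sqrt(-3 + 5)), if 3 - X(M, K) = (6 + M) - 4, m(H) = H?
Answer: -842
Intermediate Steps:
U = 3 (U = 5 - 2 = 3)
X(M, K) = 1 - M (X(M, K) = 3 - ((6 + M) - 4) = 3 - (2 + M) = 3 + (-2 - M) = 1 - M)
21*(-40) + X(U, sqrt(-3 + 5)) = 21*(-40) + (1 - 1*3) = -840 + (1 - 3) = -840 - 2 = -842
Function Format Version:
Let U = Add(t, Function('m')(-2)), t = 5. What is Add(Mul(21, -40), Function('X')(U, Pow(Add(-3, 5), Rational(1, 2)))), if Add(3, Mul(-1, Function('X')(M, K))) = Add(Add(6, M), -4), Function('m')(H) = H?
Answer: -842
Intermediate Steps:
U = 3 (U = Add(5, -2) = 3)
Function('X')(M, K) = Add(1, Mul(-1, M)) (Function('X')(M, K) = Add(3, Mul(-1, Add(Add(6, M), -4))) = Add(3, Mul(-1, Add(2, M))) = Add(3, Add(-2, Mul(-1, M))) = Add(1, Mul(-1, M)))
Add(Mul(21, -40), Function('X')(U, Pow(Add(-3, 5), Rational(1, 2)))) = Add(Mul(21, -40), Add(1, Mul(-1, 3))) = Add(-840, Add(1, -3)) = Add(-840, -2) = -842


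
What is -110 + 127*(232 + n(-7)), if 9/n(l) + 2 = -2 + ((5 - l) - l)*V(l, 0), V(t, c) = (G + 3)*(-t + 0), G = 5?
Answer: 31116383/1060 ≈ 29355.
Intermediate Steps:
V(t, c) = -8*t (V(t, c) = (5 + 3)*(-t + 0) = 8*(-t) = -8*t)
n(l) = 9/(-4 - 8*l*(5 - 2*l)) (n(l) = 9/(-2 + (-2 + ((5 - l) - l)*(-8*l))) = 9/(-2 + (-2 + (5 - 2*l)*(-8*l))) = 9/(-2 + (-2 - 8*l*(5 - 2*l))) = 9/(-4 - 8*l*(5 - 2*l)))
-110 + 127*(232 + n(-7)) = -110 + 127*(232 + 9/(4*(-1 - 10*(-7) + 4*(-7)²))) = -110 + 127*(232 + 9/(4*(-1 + 70 + 4*49))) = -110 + 127*(232 + 9/(4*(-1 + 70 + 196))) = -110 + 127*(232 + (9/4)/265) = -110 + 127*(232 + (9/4)*(1/265)) = -110 + 127*(232 + 9/1060) = -110 + 127*(245929/1060) = -110 + 31232983/1060 = 31116383/1060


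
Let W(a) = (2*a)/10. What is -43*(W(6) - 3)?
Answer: 387/5 ≈ 77.400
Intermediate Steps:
W(a) = a/5 (W(a) = (2*a)*(⅒) = a/5)
-43*(W(6) - 3) = -43*((⅕)*6 - 3) = -43*(6/5 - 3) = -43*(-9/5) = 387/5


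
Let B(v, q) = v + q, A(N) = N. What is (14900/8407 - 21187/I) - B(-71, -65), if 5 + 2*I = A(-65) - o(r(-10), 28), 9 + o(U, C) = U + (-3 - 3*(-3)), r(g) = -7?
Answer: 212866669/252210 ≈ 844.01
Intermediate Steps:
B(v, q) = q + v
o(U, C) = -3 + U (o(U, C) = -9 + (U + (-3 - 3*(-3))) = -9 + (U + (-3 + 9)) = -9 + (U + 6) = -9 + (6 + U) = -3 + U)
I = -30 (I = -5/2 + (-65 - (-3 - 7))/2 = -5/2 + (-65 - 1*(-10))/2 = -5/2 + (-65 + 10)/2 = -5/2 + (1/2)*(-55) = -5/2 - 55/2 = -30)
(14900/8407 - 21187/I) - B(-71, -65) = (14900/8407 - 21187/(-30)) - (-65 - 71) = (14900*(1/8407) - 21187*(-1/30)) - 1*(-136) = (14900/8407 + 21187/30) + 136 = 178566109/252210 + 136 = 212866669/252210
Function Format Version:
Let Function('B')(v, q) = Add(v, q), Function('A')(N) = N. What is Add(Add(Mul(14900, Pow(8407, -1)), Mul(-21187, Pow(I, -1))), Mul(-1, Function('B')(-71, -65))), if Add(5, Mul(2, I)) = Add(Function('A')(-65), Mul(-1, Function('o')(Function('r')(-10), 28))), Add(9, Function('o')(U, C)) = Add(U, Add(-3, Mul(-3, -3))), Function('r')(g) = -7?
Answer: Rational(212866669, 252210) ≈ 844.01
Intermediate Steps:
Function('B')(v, q) = Add(q, v)
Function('o')(U, C) = Add(-3, U) (Function('o')(U, C) = Add(-9, Add(U, Add(-3, Mul(-3, -3)))) = Add(-9, Add(U, Add(-3, 9))) = Add(-9, Add(U, 6)) = Add(-9, Add(6, U)) = Add(-3, U))
I = -30 (I = Add(Rational(-5, 2), Mul(Rational(1, 2), Add(-65, Mul(-1, Add(-3, -7))))) = Add(Rational(-5, 2), Mul(Rational(1, 2), Add(-65, Mul(-1, -10)))) = Add(Rational(-5, 2), Mul(Rational(1, 2), Add(-65, 10))) = Add(Rational(-5, 2), Mul(Rational(1, 2), -55)) = Add(Rational(-5, 2), Rational(-55, 2)) = -30)
Add(Add(Mul(14900, Pow(8407, -1)), Mul(-21187, Pow(I, -1))), Mul(-1, Function('B')(-71, -65))) = Add(Add(Mul(14900, Pow(8407, -1)), Mul(-21187, Pow(-30, -1))), Mul(-1, Add(-65, -71))) = Add(Add(Mul(14900, Rational(1, 8407)), Mul(-21187, Rational(-1, 30))), Mul(-1, -136)) = Add(Add(Rational(14900, 8407), Rational(21187, 30)), 136) = Add(Rational(178566109, 252210), 136) = Rational(212866669, 252210)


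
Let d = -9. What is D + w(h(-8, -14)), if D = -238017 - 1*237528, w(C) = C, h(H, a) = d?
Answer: -475554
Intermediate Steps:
h(H, a) = -9
D = -475545 (D = -238017 - 237528 = -475545)
D + w(h(-8, -14)) = -475545 - 9 = -475554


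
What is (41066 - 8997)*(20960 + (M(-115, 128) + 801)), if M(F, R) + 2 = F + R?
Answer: 698206268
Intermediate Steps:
M(F, R) = -2 + F + R (M(F, R) = -2 + (F + R) = -2 + F + R)
(41066 - 8997)*(20960 + (M(-115, 128) + 801)) = (41066 - 8997)*(20960 + ((-2 - 115 + 128) + 801)) = 32069*(20960 + (11 + 801)) = 32069*(20960 + 812) = 32069*21772 = 698206268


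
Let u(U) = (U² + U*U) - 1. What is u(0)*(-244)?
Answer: 244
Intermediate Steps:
u(U) = -1 + 2*U² (u(U) = (U² + U²) - 1 = 2*U² - 1 = -1 + 2*U²)
u(0)*(-244) = (-1 + 2*0²)*(-244) = (-1 + 2*0)*(-244) = (-1 + 0)*(-244) = -1*(-244) = 244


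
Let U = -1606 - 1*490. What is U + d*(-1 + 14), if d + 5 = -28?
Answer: -2525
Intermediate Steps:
d = -33 (d = -5 - 28 = -33)
U = -2096 (U = -1606 - 490 = -2096)
U + d*(-1 + 14) = -2096 - 33*(-1 + 14) = -2096 - 33*13 = -2096 - 429 = -2525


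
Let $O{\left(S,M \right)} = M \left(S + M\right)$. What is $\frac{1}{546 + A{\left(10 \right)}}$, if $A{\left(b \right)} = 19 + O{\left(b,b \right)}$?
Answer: $\frac{1}{765} \approx 0.0013072$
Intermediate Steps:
$O{\left(S,M \right)} = M \left(M + S\right)$
$A{\left(b \right)} = 19 + 2 b^{2}$ ($A{\left(b \right)} = 19 + b \left(b + b\right) = 19 + b 2 b = 19 + 2 b^{2}$)
$\frac{1}{546 + A{\left(10 \right)}} = \frac{1}{546 + \left(19 + 2 \cdot 10^{2}\right)} = \frac{1}{546 + \left(19 + 2 \cdot 100\right)} = \frac{1}{546 + \left(19 + 200\right)} = \frac{1}{546 + 219} = \frac{1}{765}$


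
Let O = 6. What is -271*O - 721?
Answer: -2347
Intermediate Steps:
-271*O - 721 = -271*6 - 721 = -1626 - 721 = -2347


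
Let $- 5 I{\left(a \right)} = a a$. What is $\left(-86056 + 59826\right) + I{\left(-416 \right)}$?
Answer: $- \frac{304206}{5} \approx -60841.0$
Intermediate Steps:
$I{\left(a \right)} = - \frac{a^{2}}{5}$ ($I{\left(a \right)} = - \frac{a a}{5} = - \frac{a^{2}}{5}$)
$\left(-86056 + 59826\right) + I{\left(-416 \right)} = \left(-86056 + 59826\right) - \frac{\left(-416\right)^{2}}{5} = -26230 - \frac{173056}{5} = - \frac{304206}{5}$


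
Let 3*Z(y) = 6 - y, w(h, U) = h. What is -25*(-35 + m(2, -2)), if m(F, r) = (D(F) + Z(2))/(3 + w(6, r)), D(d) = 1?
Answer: 23450/27 ≈ 868.52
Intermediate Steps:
Z(y) = 2 - y/3 (Z(y) = (6 - y)/3 = 2 - y/3)
m(F, r) = 7/27 (m(F, r) = (1 + (2 - ⅓*2))/(3 + 6) = (1 + (2 - ⅔))/9 = (1 + 4/3)*(⅑) = (7/3)*(⅑) = 7/27)
-25*(-35 + m(2, -2)) = -25*(-35 + 7/27) = -25*(-938/27) = 23450/27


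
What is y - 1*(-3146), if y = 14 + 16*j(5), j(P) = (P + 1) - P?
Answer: 3176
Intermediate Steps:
j(P) = 1 (j(P) = (1 + P) - P = 1)
y = 30 (y = 14 + 16*1 = 14 + 16 = 30)
y - 1*(-3146) = 30 - 1*(-3146) = 30 + 3146 = 3176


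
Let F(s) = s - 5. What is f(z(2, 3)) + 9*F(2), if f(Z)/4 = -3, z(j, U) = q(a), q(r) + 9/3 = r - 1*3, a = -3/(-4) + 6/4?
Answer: -39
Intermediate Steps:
F(s) = -5 + s
a = 9/4 (a = -3*(-¼) + 6*(¼) = ¾ + 3/2 = 9/4 ≈ 2.2500)
q(r) = -6 + r (q(r) = -3 + (r - 1*3) = -3 + (r - 3) = -3 + (-3 + r) = -6 + r)
z(j, U) = -15/4 (z(j, U) = -6 + 9/4 = -15/4)
f(Z) = -12 (f(Z) = 4*(-3) = -12)
f(z(2, 3)) + 9*F(2) = -12 + 9*(-5 + 2) = -12 + 9*(-3) = -12 - 27 = -39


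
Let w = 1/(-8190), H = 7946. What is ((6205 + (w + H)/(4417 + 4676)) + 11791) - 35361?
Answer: -1293135471811/74471670 ≈ -17364.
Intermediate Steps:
w = -1/8190 ≈ -0.00012210
((6205 + (w + H)/(4417 + 4676)) + 11791) - 35361 = ((6205 + (-1/8190 + 7946)/(4417 + 4676)) + 11791) - 35361 = ((6205 + (65077739/8190)/9093) + 11791) - 35361 = ((6205 + (65077739/8190)*(1/9093)) + 11791) - 35361 = ((6205 + 65077739/74471670) + 11791) - 35361 = (462161790089/74471670 + 11791) - 35361 = 1340257251059/74471670 - 35361 = -1293135471811/74471670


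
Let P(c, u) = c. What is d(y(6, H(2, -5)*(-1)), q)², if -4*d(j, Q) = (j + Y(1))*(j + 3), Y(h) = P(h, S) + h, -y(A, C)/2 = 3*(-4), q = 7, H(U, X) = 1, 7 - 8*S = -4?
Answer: 123201/4 ≈ 30800.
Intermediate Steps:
S = 11/8 (S = 7/8 - ⅛*(-4) = 7/8 + ½ = 11/8 ≈ 1.3750)
y(A, C) = 24 (y(A, C) = -6*(-4) = -2*(-12) = 24)
Y(h) = 2*h (Y(h) = h + h = 2*h)
d(j, Q) = -(2 + j)*(3 + j)/4 (d(j, Q) = -(j + 2*1)*(j + 3)/4 = -(j + 2)*(3 + j)/4 = -(2 + j)*(3 + j)/4)
d(y(6, H(2, -5)*(-1)), q)² = (-3/2 - 5/4*24 - ¼*24²)² = (-3/2 - 30 - ¼*576)² = (-3/2 - 30 - 144)² = (-351/2)² = 123201/4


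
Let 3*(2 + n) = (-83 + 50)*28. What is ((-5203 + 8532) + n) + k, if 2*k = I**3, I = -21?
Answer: -3223/2 ≈ -1611.5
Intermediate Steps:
k = -9261/2 (k = (1/2)*(-21)**3 = (1/2)*(-9261) = -9261/2 ≈ -4630.5)
n = -310 (n = -2 + ((-83 + 50)*28)/3 = -2 + (-33*28)/3 = -2 + (1/3)*(-924) = -2 - 308 = -310)
((-5203 + 8532) + n) + k = ((-5203 + 8532) - 310) - 9261/2 = (3329 - 310) - 9261/2 = 3019 - 9261/2 = -3223/2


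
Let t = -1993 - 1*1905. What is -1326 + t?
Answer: -5224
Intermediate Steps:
t = -3898 (t = -1993 - 1905 = -3898)
-1326 + t = -1326 - 3898 = -5224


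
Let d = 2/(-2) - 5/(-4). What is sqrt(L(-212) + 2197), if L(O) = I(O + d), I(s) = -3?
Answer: sqrt(2194) ≈ 46.840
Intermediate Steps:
d = 1/4 (d = 2*(-1/2) - 5*(-1/4) = -1 + 5/4 = 1/4 ≈ 0.25000)
L(O) = -3
sqrt(L(-212) + 2197) = sqrt(-3 + 2197) = sqrt(2194)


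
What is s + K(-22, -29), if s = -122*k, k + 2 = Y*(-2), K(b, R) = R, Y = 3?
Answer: 947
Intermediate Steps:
k = -8 (k = -2 + 3*(-2) = -2 - 6 = -8)
s = 976 (s = -122*(-8) = 976)
s + K(-22, -29) = 976 - 29 = 947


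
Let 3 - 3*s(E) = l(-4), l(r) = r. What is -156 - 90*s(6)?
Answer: -366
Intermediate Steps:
s(E) = 7/3 (s(E) = 1 - 1/3*(-4) = 1 + 4/3 = 7/3)
-156 - 90*s(6) = -156 - 90*7/3 = -156 - 210 = -366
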